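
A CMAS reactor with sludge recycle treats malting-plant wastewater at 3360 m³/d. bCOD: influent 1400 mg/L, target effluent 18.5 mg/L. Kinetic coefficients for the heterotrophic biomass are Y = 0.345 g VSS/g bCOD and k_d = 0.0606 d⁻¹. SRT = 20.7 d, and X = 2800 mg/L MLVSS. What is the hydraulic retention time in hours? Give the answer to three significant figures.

τ ≈ 37.5 h

Rearranging the biomass balance for a CMAS with decay, V = Y·Q·ΔS·θ_c / [X·(1+k_d θ_c)] = 0.345 × 3360 × (1400 − 18.5) × 20.7 / [2800 × (1 + 0.0606 × 20.7)] = 3.31×10^7 / 6312 = 5252 m³.
τ = V/Q = 5252/3360 = 1.563 d, or 37.51 h.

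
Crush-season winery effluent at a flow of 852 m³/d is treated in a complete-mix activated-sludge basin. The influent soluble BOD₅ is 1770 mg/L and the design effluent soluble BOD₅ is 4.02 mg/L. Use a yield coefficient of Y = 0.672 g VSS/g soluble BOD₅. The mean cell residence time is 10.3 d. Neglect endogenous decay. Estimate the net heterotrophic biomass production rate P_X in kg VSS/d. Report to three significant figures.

P_X ≈ 1010 kg VSS/d

With endogenous decay neglected, the observed yield equals the true yield: Y_obs = Y = 0.672 g VSS/g soluble BOD₅.
Substrate removed = Q·(S₀ − S) = 852 m³/d × (1770 − 4.02) g/m³ = 1.5×10^6 g/d = 1505 kg/d.
Biomass produced: P_X = Y_obs·Q·ΔS = 0.6720 × 1505 ≈ 1011 kg VSS/d.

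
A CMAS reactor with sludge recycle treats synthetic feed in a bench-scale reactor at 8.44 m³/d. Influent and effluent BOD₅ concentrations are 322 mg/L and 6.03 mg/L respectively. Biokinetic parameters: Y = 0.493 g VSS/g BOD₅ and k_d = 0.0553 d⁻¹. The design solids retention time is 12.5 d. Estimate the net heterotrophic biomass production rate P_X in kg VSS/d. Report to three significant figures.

P_X ≈ 0.777 kg VSS/d

Correct the yield for decay: Y_obs = Y/(1 + k_d θ_c) = 0.493 / (1 + 0.0553 × 12.5) = 0.493 / 1.691 = 0.2915.
Q·(S₀ − S) = 8.44 × (322 − 6.03) × 10⁻³ = 2.667 kg/d removed.
So the net sludge growth is P_X = 0.2915 × 2.667 = 0.7774 kg VSS/d.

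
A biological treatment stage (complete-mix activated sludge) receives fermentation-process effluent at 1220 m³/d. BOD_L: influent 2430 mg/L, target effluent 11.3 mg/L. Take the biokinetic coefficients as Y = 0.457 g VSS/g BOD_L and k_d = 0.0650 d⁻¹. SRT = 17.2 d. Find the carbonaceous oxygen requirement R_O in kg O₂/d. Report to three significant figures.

Y_obs = Y / (1 + k_d θ_c) = 0.457 / (1 + 0.0650 × 17.2) = 0.457 / 2.118 = 0.2158.
ΔS = 2430 − 11.3 = 2419 mg/L, so the substrate removal rate is 1220 × 2419/1000 = 2951 kg BOD_L/d.
Biomass synthesised: P_X = Y_obs × 2951 = 636.7 kg VSS/d.
R_O = Q·ΔS − 1.42 P_X = 2951 − 904.1 = 2047 kg O₂/d.

R_O ≈ 2050 kg O₂/d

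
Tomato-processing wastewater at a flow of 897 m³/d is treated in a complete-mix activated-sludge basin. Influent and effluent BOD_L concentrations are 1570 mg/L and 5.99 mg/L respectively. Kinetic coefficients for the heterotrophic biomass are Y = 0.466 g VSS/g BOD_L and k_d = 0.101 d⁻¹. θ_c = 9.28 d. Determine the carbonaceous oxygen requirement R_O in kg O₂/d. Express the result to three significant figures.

R_O ≈ 924 kg O₂/d

The observed yield is Y_obs = Y/(1 + k_d·θ_c) = 0.466 / (1 + 0.101 × 9.28) = 0.466 / 1.937 = 0.2405 g VSS per g BOD_L removed.
Mass of BOD_L removed per day: Q(S₀ − S) = 897 × 1564 g/m³ = 1403 kg/d.
Net sludge production P_X = 0.2405 × 1403 = 337.5 kg VSS/d.
R_O = Q·ΔS − 1.42 P_X = 1403 − 479.2 = 923.7 kg O₂/d.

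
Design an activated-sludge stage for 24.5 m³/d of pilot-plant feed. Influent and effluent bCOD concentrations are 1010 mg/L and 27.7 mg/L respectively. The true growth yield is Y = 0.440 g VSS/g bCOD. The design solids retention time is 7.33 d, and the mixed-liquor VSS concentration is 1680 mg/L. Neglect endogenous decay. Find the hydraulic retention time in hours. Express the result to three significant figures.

τ ≈ 45.3 h

With k_d = 0 the design equation reduces to V = Y Q (S₀−S) θ_c / X = 0.440 × 24.5 × (1010 − 27.7) × 7.33 / 1680 = 46.20 m³.
τ = V/Q = 46.20/24.5 = 1.886 d, or 45.26 h.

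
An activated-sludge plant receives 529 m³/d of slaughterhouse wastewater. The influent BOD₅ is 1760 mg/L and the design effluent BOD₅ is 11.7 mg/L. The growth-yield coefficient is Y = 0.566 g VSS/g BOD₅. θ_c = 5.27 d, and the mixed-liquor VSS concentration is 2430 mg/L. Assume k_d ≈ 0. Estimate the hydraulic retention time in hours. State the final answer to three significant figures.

Biomass mass balance (decay neglected): V·X = Y·Q·(S₀ − S)·θ_c, so V = 0.566 × 529 × (1760 − 11.7) × 5.27 / 2430 = 1135 m³.
HRT = V/Q = 1135 m³ / 529 m³·d⁻¹ = 2.146 d × 24 = 51.50 h.

τ ≈ 51.5 h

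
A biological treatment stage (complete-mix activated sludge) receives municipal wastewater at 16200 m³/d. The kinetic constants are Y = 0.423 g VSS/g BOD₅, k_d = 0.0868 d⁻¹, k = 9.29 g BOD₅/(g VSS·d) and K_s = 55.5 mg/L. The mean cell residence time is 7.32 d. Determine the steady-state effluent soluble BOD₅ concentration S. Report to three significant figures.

From the Monod/SRT balance for a CMAS, S = K_s·(1+k_d θ_c)/[θ_c·(Y k − k_d) − 1] = 55.5 × (1 + 0.0868 × 7.32) / [7.32 × (0.423 × 9.29 − 0.0868) − 1] = 90.76 / 27.13 = 3.346 mg/L.

S ≈ 3.35 mg/L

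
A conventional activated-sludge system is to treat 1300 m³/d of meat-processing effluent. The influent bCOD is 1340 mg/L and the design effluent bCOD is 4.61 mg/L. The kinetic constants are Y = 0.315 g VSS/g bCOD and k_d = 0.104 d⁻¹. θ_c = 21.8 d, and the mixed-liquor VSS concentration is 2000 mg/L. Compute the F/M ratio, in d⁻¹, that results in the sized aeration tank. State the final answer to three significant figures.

Rearranging the biomass balance for a CMAS with decay, V = Y·Q·ΔS·θ_c / [X·(1+k_d θ_c)] = 0.315 × 1300 × (1340 − 4.61) × 21.8 / [2000 × (1 + 0.104 × 21.8)] = 1.19×10^7 / 6534 = 1824 m³.
Food-to-microorganism ratio F/M = Q S₀ / (V X) = 1300 × 1340 / (1824 × 2000) = 0.4774 d⁻¹.

F/M ≈ 0.477 d⁻¹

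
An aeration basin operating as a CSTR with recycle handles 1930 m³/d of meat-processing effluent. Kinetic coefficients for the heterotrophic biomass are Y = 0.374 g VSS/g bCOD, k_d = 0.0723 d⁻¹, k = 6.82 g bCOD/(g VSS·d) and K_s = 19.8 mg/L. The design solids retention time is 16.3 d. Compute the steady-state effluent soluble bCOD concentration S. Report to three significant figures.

For a completely mixed reactor with recycle the Lawrence–McCarty relation gives S = K_s·(1 + k_d·θ_c) / [θ_c·(Y·k − k_d) − 1] = 19.8 × (1 + 0.0723 × 16.3) / [16.3 × (0.374 × 6.82 − 0.0723) − 1] = 43.13 / 39.40 = 1.095 mg/L.

S ≈ 1.09 mg/L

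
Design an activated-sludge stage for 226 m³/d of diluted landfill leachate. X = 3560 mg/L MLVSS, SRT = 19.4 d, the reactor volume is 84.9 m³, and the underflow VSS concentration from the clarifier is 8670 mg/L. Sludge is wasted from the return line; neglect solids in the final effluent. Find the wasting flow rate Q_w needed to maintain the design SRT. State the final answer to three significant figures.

Q_w = (V·X)/(θ_c X_r) = 84.90 × 3560 / (19.4 × 8670) = 1.797 m³/d.

Q_w ≈ 1.80 m³/d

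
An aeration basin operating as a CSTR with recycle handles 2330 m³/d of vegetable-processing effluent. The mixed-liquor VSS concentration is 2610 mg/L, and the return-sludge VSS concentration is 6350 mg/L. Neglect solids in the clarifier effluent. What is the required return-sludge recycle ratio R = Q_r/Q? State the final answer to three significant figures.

R = Q_r/Q = X/(X_r − X) = 2610 / (6350 − 2610) = 0.6979.

R ≈ 0.698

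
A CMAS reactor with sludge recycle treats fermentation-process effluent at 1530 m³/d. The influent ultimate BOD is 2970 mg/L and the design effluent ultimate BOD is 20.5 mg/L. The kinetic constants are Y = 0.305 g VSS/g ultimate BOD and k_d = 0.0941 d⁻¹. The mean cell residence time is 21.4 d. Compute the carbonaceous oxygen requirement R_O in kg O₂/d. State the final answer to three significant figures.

R_O ≈ 3860 kg O₂/d

Y_obs = Y / (1 + k_d θ_c) = 0.305 / (1 + 0.0941 × 21.4) = 0.305 / 3.014 = 0.1012.
Substrate removed = Q·(S₀ − S) = 1530 m³/d × (2970 − 20.5) g/m³ = 4.51×10^6 g/d = 4513 kg/d.
Net sludge production P_X = 0.1012 × 4513 = 456.7 kg VSS/d.
Carbonaceous O₂ demand = substrate oxidised − cell-mass equivalent = 4513 − 1.42 × 456.7 = 3864 kg O₂/d.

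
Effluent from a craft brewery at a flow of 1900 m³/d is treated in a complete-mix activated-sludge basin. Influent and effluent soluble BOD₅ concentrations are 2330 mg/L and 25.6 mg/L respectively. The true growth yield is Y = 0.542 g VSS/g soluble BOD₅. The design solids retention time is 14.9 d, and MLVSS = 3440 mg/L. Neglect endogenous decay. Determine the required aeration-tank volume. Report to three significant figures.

V ≈ 10300 m³

Biomass mass balance (decay neglected): V·X = Y·Q·(S₀ − S)·θ_c, so V = 0.542 × 1900 × (2330 − 25.6) × 14.9 / 3440 = 10279 m³.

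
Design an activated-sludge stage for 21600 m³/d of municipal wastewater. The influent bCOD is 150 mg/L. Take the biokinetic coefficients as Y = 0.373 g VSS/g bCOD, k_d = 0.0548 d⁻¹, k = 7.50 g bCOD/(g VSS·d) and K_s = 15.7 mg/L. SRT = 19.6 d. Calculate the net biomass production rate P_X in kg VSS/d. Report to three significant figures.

P_X ≈ 580 kg VSS/d

From the Monod/SRT balance for a CMAS, S = K_s·(1+k_d θ_c)/[θ_c·(Y k − k_d) − 1] = 15.7 × (1 + 0.0548 × 19.6) / [19.6 × (0.373 × 7.50 − 0.0548) − 1] = 32.56 / 52.76 = 0.6172 mg/L.
The observed yield is Y_obs = Y/(1 + k_d·θ_c) = 0.373 / (1 + 0.0548 × 19.6) = 0.373 / 2.074 = 0.1798 g VSS per g bCOD removed.
Substrate removed = Q·(S₀ − S) = 21600 m³/d × (150 − 0.617) g/m³ = 3.23×10^6 g/d = 3227 kg/d.
Biomass produced: P_X = Y_obs·Q·ΔS = 0.1798 × 3227 ≈ 580.3 kg VSS/d.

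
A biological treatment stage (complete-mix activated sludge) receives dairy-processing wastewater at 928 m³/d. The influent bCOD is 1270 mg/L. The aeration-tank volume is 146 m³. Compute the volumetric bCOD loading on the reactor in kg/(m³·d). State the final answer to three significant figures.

L_v = Q S₀ / V = 928 × 1270 × 10⁻³ / 146.0 = 8.072 kg/(m³·d).

L_v ≈ 8.07 kg bCOD/(m³·d)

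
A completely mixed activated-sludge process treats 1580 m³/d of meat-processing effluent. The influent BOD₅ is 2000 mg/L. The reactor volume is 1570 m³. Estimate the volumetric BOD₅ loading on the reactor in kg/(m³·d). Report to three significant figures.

L_v ≈ 2.01 kg BOD₅/(m³·d)

L_v = Q S₀ / V = 1580 × 2000 × 10⁻³ / 1570 = 2.013 kg/(m³·d).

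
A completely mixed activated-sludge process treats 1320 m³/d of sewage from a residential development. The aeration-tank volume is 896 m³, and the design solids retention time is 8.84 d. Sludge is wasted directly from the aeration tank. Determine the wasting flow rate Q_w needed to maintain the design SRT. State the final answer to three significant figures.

For wasting at MLVSS concentration, Q_w = V/θ_c = 896.0/8.84 = 101.4 m³/d.

Q_w ≈ 101 m³/d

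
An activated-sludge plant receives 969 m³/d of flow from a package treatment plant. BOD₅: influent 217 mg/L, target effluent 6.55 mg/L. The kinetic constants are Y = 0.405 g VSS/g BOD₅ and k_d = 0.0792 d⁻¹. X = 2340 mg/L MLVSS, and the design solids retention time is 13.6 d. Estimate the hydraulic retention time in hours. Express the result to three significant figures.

τ ≈ 5.72 h

Steady-state biomass mass balance: V·X·(1 + k_d·θ_c) = Y·Q·(S₀ − S)·θ_c, so V = 0.405 × 969 × (217 − 6.55) × 13.6 / [2340 × (1 + 0.0792 × 13.6)] = 1.12×10^6 / 4860 = 231.1 m³.
Hydraulic retention time τ = V/Q = 231.1 / 969 = 0.2385 d = 5.724 h.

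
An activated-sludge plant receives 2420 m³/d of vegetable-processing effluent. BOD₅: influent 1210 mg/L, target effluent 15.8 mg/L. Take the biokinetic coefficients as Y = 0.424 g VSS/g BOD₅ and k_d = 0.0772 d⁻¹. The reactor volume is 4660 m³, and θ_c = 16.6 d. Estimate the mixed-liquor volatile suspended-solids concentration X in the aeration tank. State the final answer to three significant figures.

X ≈ 1910 mg/L

From V·X·(1 + k_d·θ_c) = Y·Q·(S₀ − S)·θ_c: X = 0.424 × 2420 × (1210 − 15.8) × 16.6 / [4660 × (1 + 0.0772 × 16.6)] = 1913 mg/L.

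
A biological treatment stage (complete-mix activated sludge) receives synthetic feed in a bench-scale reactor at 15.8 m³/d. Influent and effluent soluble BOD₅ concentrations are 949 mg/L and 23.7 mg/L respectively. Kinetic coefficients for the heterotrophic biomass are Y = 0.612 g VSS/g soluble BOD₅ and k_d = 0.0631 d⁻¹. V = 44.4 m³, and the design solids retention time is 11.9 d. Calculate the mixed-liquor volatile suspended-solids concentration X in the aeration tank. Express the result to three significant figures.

X ≈ 1370 mg/L

X = Y·Q·ΔS·θ_c / [V·(1 + k_d θ_c)] = 0.612 × 15.8 × (949 − 23.7) × 11.9 / [44.4 × (1 + 0.0631 × 11.9)] = 1370 mg/L.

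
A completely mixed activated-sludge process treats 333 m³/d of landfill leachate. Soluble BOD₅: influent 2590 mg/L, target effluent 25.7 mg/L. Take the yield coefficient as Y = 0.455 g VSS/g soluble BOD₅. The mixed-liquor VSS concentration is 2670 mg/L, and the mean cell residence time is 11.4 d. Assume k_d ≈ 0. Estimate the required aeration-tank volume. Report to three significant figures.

Biomass mass balance (decay neglected): V·X = Y·Q·(S₀ − S)·θ_c, so V = 0.455 × 333 × (2590 − 25.7) × 11.4 / 2670 = 1659 m³.

V ≈ 1660 m³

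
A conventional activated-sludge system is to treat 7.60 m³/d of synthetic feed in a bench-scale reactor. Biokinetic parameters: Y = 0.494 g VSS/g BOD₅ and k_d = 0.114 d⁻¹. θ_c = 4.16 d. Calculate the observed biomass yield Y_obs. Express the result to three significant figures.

Correct the yield for decay: Y_obs = Y/(1 + k_d θ_c) = 0.494 / (1 + 0.114 × 4.16) = 0.494 / 1.474 = 0.3351.

Y_obs ≈ 0.335 g VSS/g BOD₅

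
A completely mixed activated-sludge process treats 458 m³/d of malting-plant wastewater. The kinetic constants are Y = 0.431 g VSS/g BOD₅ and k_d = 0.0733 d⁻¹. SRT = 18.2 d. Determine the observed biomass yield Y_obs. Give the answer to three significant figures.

Correct the yield for decay: Y_obs = Y/(1 + k_d θ_c) = 0.431 / (1 + 0.0733 × 18.2) = 0.431 / 2.334 = 0.1847.

Y_obs ≈ 0.185 g VSS/g BOD₅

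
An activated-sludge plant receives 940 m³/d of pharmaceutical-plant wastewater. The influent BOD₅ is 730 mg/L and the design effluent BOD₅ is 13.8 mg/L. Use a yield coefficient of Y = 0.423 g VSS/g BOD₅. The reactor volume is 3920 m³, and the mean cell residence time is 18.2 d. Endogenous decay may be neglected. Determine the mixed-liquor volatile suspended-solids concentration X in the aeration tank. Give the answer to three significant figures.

Without decay, X = Y Q (S₀−S) θ_c / V = 0.423 × 940 × (730 − 13.8) × 18.2 / 3920 = 1322 mg/L.

X ≈ 1320 mg/L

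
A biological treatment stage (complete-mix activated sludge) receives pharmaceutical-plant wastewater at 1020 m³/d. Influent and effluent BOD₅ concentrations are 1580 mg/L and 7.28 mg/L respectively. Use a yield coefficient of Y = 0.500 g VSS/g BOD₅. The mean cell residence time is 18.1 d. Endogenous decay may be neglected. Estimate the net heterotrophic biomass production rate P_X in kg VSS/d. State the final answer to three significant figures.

P_X ≈ 802 kg VSS/d

No decay correction is needed, so Y_obs = Y = 0.500.
Mass of BOD₅ removed per day: Q(S₀ − S) = 1020 × 1573 g/m³ = 1604 kg/d.
P_X = Y_obs · Q(S₀ − S) = 0.5000 × 1604 = 802.1 kg VSS/d.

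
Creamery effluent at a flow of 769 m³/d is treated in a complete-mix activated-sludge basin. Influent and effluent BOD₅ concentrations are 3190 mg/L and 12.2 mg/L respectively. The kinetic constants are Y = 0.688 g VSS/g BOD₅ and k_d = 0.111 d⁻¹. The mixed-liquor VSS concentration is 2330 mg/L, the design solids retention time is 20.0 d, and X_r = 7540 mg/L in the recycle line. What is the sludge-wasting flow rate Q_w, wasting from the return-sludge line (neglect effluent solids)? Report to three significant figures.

Q_w ≈ 69.2 m³/d

Rearranging the biomass balance for a CMAS with decay, V = Y·Q·ΔS·θ_c / [X·(1+k_d θ_c)] = 0.688 × 769 × (3190 − 12.2) × 20.0 / [2330 × (1 + 0.111 × 20.0)] = 3.36×10^7 / 7503 = 4482 m³.
Wasting from the return line (neglecting effluent solids): Q_w = V·X / (θ_c·X_r) = 4482 × 2330 / (20.0 × 7540) = 69.25 m³/d.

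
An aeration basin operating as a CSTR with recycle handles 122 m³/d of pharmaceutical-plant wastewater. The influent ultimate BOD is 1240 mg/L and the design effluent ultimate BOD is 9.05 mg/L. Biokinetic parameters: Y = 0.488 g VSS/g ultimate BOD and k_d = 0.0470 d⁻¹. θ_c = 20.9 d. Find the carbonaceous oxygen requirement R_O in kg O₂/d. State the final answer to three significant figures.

Y_obs = Y / (1 + k_d θ_c) = 0.488 / (1 + 0.0470 × 20.9) = 0.488 / 1.982 = 0.2462.
Substrate removed = Q·(S₀ − S) = 122 m³/d × (1240 − 9.05) g/m³ = 1.5×10^5 g/d = 150.2 kg/d.
Biomass synthesised: P_X = Y_obs × 150.2 = 36.97 kg VSS/d.
R_O = Q·ΔS − 1.42 P_X = 150.2 − 52.50 = 97.68 kg O₂/d.

R_O ≈ 97.7 kg O₂/d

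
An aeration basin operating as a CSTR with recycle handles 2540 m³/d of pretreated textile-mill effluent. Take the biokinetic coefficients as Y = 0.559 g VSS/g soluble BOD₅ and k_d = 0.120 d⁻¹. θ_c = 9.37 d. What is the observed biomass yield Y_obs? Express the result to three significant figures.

Y_obs ≈ 0.263 g VSS/g soluble BOD₅

Correct the yield for decay: Y_obs = Y/(1 + k_d θ_c) = 0.559 / (1 + 0.120 × 9.37) = 0.559 / 2.124 = 0.2631.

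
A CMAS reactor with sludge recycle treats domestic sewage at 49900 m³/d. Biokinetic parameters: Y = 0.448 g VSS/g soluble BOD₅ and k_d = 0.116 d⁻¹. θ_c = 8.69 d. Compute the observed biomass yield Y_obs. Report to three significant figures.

Y_obs ≈ 0.223 g VSS/g soluble BOD₅

Correct the yield for decay: Y_obs = Y/(1 + k_d θ_c) = 0.448 / (1 + 0.116 × 8.69) = 0.448 / 2.008 = 0.2231.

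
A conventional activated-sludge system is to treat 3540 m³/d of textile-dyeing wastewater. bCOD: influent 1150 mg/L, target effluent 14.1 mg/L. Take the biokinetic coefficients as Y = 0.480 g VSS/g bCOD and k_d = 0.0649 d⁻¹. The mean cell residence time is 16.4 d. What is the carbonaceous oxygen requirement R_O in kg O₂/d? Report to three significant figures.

Correct the yield for decay: Y_obs = Y/(1 + k_d θ_c) = 0.480 / (1 + 0.0649 × 16.4) = 0.480 / 2.064 = 0.2325.
Mass of bCOD removed per day: Q(S₀ − S) = 3540 × 1136 g/m³ = 4021 kg/d.
Biomass synthesised: P_X = Y_obs × 4021 = 935.0 kg VSS/d.
R_O = Q·ΔS − 1.42 P_X = 4021 − 1328 = 2693 kg O₂/d.

R_O ≈ 2690 kg O₂/d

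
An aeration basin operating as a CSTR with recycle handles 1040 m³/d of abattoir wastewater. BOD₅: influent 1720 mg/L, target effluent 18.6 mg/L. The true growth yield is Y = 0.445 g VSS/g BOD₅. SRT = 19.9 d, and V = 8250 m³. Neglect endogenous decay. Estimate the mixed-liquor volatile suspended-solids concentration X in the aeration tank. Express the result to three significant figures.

X = Y·Q·ΔS·θ_c / V = 0.445 × 1040 × (1720 − 18.6) × 19.9 / 8250 = 1899 mg/L.

X ≈ 1900 mg/L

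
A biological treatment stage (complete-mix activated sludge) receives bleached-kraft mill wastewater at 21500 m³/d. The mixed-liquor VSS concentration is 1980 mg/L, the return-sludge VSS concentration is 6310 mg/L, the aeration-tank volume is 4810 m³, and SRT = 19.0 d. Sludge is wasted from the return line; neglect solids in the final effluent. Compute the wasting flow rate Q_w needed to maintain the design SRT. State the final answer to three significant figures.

Q_w ≈ 79.4 m³/d

θ_c = V·X/(Q_w·X_r) when wasting from the recycle, so Q_w = V·X/(θ_c·X_r) = 4810 × 1980 / (19.0 × 6310) = 79.44 m³/d.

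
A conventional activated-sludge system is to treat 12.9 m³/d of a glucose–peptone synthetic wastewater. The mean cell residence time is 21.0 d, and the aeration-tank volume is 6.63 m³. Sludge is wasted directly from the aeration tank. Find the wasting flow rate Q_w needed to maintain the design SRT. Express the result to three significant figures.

Q_w ≈ 0.316 m³/d

For wasting at MLVSS concentration, Q_w = V/θ_c = 6.630/21.0 = 0.3157 m³/d.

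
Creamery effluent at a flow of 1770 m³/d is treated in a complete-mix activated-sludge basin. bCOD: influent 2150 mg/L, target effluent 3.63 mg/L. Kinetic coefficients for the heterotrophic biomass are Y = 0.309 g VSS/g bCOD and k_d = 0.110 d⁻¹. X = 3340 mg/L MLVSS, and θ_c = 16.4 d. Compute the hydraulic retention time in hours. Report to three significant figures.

From the SRT design equation V = Y Q (S₀−S) θ_c / [X (1 + k_d θ_c)] = 0.309 × 1770 × (2150 − 3.63) × 16.4 / [3340 × (1 + 0.110 × 16.4)] = 1.93×10^7 / 9365 = 2056 m³.
τ = V/Q = 2056/1770 = 1.161 d, or 27.87 h.

τ ≈ 27.9 h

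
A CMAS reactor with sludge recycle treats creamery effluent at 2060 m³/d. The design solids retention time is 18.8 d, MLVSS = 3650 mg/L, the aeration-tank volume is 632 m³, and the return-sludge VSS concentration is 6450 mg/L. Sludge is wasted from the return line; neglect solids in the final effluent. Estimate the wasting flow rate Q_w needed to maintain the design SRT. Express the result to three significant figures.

Q_w ≈ 19.0 m³/d

Wasting from the return line (neglecting effluent solids): Q_w = V·X / (θ_c·X_r) = 632.0 × 3650 / (18.8 × 6450) = 19.02 m³/d.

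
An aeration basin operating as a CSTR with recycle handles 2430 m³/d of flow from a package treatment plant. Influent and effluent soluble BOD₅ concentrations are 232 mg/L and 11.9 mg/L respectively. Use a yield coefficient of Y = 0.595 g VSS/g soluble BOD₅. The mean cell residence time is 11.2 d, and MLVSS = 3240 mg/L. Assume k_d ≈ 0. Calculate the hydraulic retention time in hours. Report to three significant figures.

τ ≈ 10.9 h

V·X = Y·Q·ΔS·θ_c gives V = 0.595 × 2430 × (232 − 11.9) × 11.2 / 3240 = 1100 m³.
Hydraulic retention time τ = V/Q = 1100 / 2430 = 0.4527 d = 10.86 h.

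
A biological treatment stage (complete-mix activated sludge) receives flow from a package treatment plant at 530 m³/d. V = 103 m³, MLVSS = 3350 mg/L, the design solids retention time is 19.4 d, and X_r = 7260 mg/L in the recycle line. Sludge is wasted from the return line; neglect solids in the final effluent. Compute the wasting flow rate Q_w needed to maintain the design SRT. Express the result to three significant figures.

Wasting from the return line (neglecting effluent solids): Q_w = V·X / (θ_c·X_r) = 103.0 × 3350 / (19.4 × 7260) = 2.450 m³/d.

Q_w ≈ 2.45 m³/d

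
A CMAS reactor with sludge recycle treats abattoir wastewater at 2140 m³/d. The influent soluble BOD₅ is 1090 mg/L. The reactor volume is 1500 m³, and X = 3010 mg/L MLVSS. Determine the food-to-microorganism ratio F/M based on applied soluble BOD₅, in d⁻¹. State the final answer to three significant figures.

F/M = Q·S₀ / (V·X) = 2140 × 1090 / (1500 × 3010) = 0.5166 g soluble BOD₅·(g VSS·d)⁻¹.

F/M ≈ 0.517 d⁻¹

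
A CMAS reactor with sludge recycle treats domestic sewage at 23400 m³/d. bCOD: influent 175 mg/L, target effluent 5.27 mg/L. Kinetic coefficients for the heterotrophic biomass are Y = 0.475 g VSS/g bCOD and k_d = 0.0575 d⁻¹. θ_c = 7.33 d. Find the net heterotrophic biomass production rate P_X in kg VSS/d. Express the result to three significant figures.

The observed yield is Y_obs = Y/(1 + k_d·θ_c) = 0.475 / (1 + 0.0575 × 7.33) = 0.475 / 1.421 = 0.3342 g VSS per g bCOD removed.
Q·(S₀ − S) = 23400 × (175 − 5.27) × 10⁻³ = 3972 kg/d removed.
Net biomass production P_X = Y_obs × Q·(S₀ − S) = 0.3342 × 3972 = 1327 kg VSS/d.

P_X ≈ 1330 kg VSS/d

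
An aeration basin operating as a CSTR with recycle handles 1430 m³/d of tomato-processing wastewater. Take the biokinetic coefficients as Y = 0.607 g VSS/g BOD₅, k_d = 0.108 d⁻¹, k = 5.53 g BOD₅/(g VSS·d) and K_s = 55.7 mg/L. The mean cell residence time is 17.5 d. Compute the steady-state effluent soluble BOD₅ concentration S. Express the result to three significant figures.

Effluent substrate depends only on kinetics and SRT: S = K_s(1 + k_d θ_c) / [θ_c(Yk − k_d) − 1] = 55.7 × (1 + 0.108 × 17.5) / [17.5 × (0.607 × 5.53 − 0.108) − 1] = 161.0 / 55.85 = 2.882 mg/L.

S ≈ 2.88 mg/L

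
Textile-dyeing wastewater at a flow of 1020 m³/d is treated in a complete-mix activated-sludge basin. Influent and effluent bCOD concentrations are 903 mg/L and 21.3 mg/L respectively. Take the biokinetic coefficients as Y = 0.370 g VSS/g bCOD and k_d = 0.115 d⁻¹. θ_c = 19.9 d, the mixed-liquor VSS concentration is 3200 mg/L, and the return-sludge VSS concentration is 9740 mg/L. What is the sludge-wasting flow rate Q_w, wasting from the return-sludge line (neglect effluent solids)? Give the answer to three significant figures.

Q_w ≈ 10.4 m³/d

Rearranging the biomass balance for a CMAS with decay, V = Y·Q·ΔS·θ_c / [X·(1+k_d θ_c)] = 0.370 × 1020 × (903 − 21.3) × 19.9 / [3200 × (1 + 0.115 × 19.9)] = 6.62×10^6 / 10523 = 629.3 m³.
Q_w = (V·X)/(θ_c X_r) = 629.3 × 3200 / (19.9 × 9740) = 10.39 m³/d.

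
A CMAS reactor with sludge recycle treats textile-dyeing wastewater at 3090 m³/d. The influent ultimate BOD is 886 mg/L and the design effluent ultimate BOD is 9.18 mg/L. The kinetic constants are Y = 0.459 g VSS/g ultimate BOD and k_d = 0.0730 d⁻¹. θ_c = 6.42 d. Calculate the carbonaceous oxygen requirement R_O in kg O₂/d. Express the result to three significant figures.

Observed yield with endogenous decay: Y_obs = Y / (1 + k_d·θ_c) = 0.459 / (1 + 0.0730 × 6.42) = 0.459 / 1.469 = 0.3125 g VSS/g ultimate BOD.
Mass of ultimate BOD removed per day: Q(S₀ − S) = 3090 × 876.8 g/m³ = 2709 kg/d.
Biomass synthesised: P_X = Y_obs × 2709 = 846.8 kg VSS/d.
R_O = Q·(S₀ − S) − 1.42·P_X = 2709 − 1.42 × 846.8 = 1507 kg O₂/d.

R_O ≈ 1510 kg O₂/d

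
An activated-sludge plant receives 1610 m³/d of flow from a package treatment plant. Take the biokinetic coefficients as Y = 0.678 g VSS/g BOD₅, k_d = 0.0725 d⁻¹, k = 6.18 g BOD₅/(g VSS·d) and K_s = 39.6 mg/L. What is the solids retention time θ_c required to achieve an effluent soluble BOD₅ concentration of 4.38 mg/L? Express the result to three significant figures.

θ_c ≈ 2.90 d

At the target effluent, Y k S/(K_s+S) = 0.678×6.18×4.38/43.98 = 0.4173 d⁻¹.
θ_c = 1/(μ − k_d) = 1/(0.4173 − 0.0725) = 1/0.3448 = 2.900 d.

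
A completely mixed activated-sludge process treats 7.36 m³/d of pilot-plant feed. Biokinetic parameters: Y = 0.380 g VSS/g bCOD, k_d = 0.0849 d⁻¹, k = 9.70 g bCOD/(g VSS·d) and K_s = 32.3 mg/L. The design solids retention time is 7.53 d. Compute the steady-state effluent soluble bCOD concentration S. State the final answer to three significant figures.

S ≈ 2.03 mg/L

Effluent substrate depends only on kinetics and SRT: S = K_s(1 + k_d θ_c) / [θ_c(Yk − k_d) − 1] = 32.3 × (1 + 0.0849 × 7.53) / [7.53 × (0.380 × 9.70 − 0.0849) − 1] = 52.95 / 26.12 = 2.027 mg/L.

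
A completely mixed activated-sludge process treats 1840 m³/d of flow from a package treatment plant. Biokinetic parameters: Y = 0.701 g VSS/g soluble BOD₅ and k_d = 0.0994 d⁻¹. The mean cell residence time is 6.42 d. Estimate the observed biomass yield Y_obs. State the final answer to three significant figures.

Y_obs ≈ 0.428 g VSS/g soluble BOD₅

The observed yield is Y_obs = Y/(1 + k_d·θ_c) = 0.701 / (1 + 0.0994 × 6.42) = 0.701 / 1.638 = 0.4279 g VSS per g soluble BOD₅ removed.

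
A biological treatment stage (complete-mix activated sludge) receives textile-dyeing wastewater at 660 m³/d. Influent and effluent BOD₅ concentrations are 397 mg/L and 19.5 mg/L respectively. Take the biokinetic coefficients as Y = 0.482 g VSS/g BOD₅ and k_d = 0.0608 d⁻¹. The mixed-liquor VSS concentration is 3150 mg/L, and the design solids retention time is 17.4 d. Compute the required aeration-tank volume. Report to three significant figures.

Steady-state biomass mass balance: V·X·(1 + k_d·θ_c) = Y·Q·(S₀ − S)·θ_c, so V = 0.482 × 660 × (397 − 19.5) × 17.4 / [3150 × (1 + 0.0608 × 17.4)] = 2.09×10^6 / 6482 = 322.3 m³.

V ≈ 322 m³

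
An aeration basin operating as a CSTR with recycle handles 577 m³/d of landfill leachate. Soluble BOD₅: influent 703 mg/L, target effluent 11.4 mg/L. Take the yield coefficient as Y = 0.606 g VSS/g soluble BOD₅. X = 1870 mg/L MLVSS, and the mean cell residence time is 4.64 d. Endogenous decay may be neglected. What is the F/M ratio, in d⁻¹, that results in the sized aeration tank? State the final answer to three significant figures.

Biomass mass balance (decay neglected): V·X = Y·Q·(S₀ − S)·θ_c, so V = 0.606 × 577 × (703 − 11.4) × 4.64 / 1870 = 600.0 m³.
F/M = Q·S₀ / (V·X) = 577 × 703 / (600.0 × 1870) = 0.3615 g soluble BOD₅·(g VSS·d)⁻¹.

F/M ≈ 0.362 d⁻¹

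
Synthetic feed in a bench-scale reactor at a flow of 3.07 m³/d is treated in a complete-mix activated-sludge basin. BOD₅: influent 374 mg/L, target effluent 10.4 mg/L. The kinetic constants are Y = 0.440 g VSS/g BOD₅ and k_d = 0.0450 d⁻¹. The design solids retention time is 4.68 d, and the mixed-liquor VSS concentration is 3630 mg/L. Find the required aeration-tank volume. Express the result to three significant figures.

V ≈ 0.523 m³

Steady-state biomass mass balance: V·X·(1 + k_d·θ_c) = Y·Q·(S₀ − S)·θ_c, so V = 0.440 × 3.07 × (374 − 10.4) × 4.68 / [3630 × (1 + 0.0450 × 4.68)] = 2.3×10^3 / 4394 = 0.5231 m³.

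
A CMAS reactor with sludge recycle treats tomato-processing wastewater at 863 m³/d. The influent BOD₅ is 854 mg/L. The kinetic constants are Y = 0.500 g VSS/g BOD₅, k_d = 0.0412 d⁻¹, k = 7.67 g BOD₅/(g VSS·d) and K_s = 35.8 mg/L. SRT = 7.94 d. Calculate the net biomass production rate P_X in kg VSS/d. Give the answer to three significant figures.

P_X ≈ 277 kg VSS/d

Effluent substrate depends only on kinetics and SRT: S = K_s(1 + k_d θ_c) / [θ_c(Yk − k_d) − 1] = 35.8 × (1 + 0.0412 × 7.94) / [7.94 × (0.500 × 7.67 − 0.0412) − 1] = 47.51 / 29.12 = 1.631 mg/L.
Observed yield with endogenous decay: Y_obs = Y / (1 + k_d·θ_c) = 0.500 / (1 + 0.0412 × 7.94) = 0.500 / 1.327 = 0.3768 g VSS/g BOD₅.
Substrate removed = Q·(S₀ − S) = 863 m³/d × (854 − 1.63) g/m³ = 7.36×10^5 g/d = 735.6 kg/d.
Net biomass production P_X = Y_obs × Q·(S₀ − S) = 0.3768 × 735.6 = 277.1 kg VSS/d.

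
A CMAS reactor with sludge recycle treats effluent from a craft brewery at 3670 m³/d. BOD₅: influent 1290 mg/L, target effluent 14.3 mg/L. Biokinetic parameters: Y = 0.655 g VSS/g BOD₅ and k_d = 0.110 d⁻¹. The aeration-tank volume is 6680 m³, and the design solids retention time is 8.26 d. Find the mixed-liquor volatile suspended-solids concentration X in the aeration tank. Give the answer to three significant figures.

From V·X·(1 + k_d·θ_c) = Y·Q·(S₀ − S)·θ_c: X = 0.655 × 3670 × (1290 − 14.3) × 8.26 / [6680 × (1 + 0.110 × 8.26)] = 1987 mg/L.

X ≈ 1990 mg/L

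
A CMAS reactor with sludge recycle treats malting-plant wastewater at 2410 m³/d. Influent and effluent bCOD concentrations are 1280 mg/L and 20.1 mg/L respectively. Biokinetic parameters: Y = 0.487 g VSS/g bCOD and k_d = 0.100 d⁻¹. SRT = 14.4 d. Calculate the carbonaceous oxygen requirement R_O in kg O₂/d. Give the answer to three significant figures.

R_O ≈ 2180 kg O₂/d

The observed yield is Y_obs = Y/(1 + k_d·θ_c) = 0.487 / (1 + 0.100 × 14.4) = 0.487 / 2.440 = 0.1996 g VSS per g bCOD removed.
Q·(S₀ − S) = 2410 × (1280 − 20.1) × 10⁻³ = 3036 kg/d removed.
Net sludge production P_X = 0.1996 × 3036 = 606.0 kg VSS/d.
Carbonaceous O₂ demand = substrate oxidised − cell-mass equivalent = 3036 − 1.42 × 606.0 = 2176 kg O₂/d.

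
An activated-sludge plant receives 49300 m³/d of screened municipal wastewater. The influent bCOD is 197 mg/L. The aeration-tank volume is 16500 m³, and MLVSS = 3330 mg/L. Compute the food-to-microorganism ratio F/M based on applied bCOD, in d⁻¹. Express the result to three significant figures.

F/M ≈ 0.177 d⁻¹

Food-to-microorganism ratio F/M = Q S₀ / (V X) = 49300 × 197 / (16500 × 3330) = 0.1768 d⁻¹.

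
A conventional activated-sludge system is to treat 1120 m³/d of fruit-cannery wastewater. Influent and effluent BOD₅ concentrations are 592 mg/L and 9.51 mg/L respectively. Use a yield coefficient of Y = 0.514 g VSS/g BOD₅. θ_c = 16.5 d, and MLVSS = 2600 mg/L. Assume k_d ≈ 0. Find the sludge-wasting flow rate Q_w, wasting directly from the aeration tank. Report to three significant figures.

Q_w ≈ 129 m³/d

V·X = Y·Q·ΔS·θ_c gives V = 0.514 × 1120 × (592 − 9.51) × 16.5 / 2600 = 2128 m³.
With mixed-liquor wasting, θ_c = V/Q_w, so Q_w = V/θ_c = 2128/16.5 = 129.0 m³/d.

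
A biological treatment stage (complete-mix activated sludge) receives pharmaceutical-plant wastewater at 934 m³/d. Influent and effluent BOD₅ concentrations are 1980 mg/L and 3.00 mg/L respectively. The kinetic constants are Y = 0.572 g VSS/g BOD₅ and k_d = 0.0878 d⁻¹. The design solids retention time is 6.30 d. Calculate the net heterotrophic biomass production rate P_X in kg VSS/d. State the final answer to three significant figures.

P_X ≈ 680 kg VSS/d

The observed yield is Y_obs = Y/(1 + k_d·θ_c) = 0.572 / (1 + 0.0878 × 6.30) = 0.572 / 1.553 = 0.3683 g VSS per g BOD₅ removed.
ΔS = 1980 − 3.00 = 1977 mg/L, so the substrate removal rate is 934 × 1977/1000 = 1847 kg BOD₅/d.
So the net sludge growth is P_X = 0.3683 × 1847 = 680.0 kg VSS/d.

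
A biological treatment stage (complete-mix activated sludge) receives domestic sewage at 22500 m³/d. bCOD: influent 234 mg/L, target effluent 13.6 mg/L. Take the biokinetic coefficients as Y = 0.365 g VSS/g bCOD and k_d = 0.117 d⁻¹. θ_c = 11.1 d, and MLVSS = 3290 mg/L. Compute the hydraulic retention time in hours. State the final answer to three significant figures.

τ ≈ 2.83 h

From the SRT design equation V = Y Q (S₀−S) θ_c / [X (1 + k_d θ_c)] = 0.365 × 22500 × (234 − 13.6) × 11.1 / [3290 × (1 + 0.117 × 11.1)] = 2.01×10^7 / 7563 = 2657 m³.
Hydraulic retention time τ = V/Q = 2657 / 22500 = 0.1181 d = 2.834 h.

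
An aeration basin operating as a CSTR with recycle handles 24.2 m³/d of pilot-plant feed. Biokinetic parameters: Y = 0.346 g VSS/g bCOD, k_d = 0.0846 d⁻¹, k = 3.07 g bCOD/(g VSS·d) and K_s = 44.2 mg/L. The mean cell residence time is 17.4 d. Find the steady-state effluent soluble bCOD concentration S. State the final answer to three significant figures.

Effluent substrate depends only on kinetics and SRT: S = K_s(1 + k_d θ_c) / [θ_c(Yk − k_d) − 1] = 44.2 × (1 + 0.0846 × 17.4) / [17.4 × (0.346 × 3.07 − 0.0846) − 1] = 109.3 / 16.01 = 6.824 mg/L.

S ≈ 6.82 mg/L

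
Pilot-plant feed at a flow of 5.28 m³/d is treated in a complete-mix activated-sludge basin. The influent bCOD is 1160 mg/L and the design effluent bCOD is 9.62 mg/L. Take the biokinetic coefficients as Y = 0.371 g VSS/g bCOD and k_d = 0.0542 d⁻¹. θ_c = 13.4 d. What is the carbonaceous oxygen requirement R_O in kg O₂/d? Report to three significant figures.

Observed yield with endogenous decay: Y_obs = Y / (1 + k_d·θ_c) = 0.371 / (1 + 0.0542 × 13.4) = 0.371 / 1.726 = 0.2149 g VSS/g bCOD.
Q·(S₀ − S) = 5.28 × (1160 − 9.62) × 10⁻³ = 6.074 kg/d removed.
Net sludge production P_X = 0.2149 × 6.074 = 1.305 kg VSS/d.
R_O = Q·ΔS − 1.42 P_X = 6.074 − 1.854 = 4.220 kg O₂/d.

R_O ≈ 4.22 kg O₂/d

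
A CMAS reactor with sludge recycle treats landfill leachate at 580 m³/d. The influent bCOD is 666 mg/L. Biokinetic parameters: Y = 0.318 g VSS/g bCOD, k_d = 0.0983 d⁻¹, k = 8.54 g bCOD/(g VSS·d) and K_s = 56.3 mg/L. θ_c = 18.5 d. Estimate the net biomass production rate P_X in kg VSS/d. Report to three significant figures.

Effluent substrate depends only on kinetics and SRT: S = K_s(1 + k_d θ_c) / [θ_c(Yk − k_d) − 1] = 56.3 × (1 + 0.0983 × 18.5) / [18.5 × (0.318 × 8.54 − 0.0983) − 1] = 158.7 / 47.42 = 3.346 mg/L.
The observed yield is Y_obs = Y/(1 + k_d·θ_c) = 0.318 / (1 + 0.0983 × 18.5) = 0.318 / 2.819 = 0.1128 g VSS per g bCOD removed.
ΔS = 666 − 3.35 = 662.6 mg/L, so the substrate removal rate is 580 × 662.6/1000 = 384.3 kg bCOD/d.
Net biomass production P_X = Y_obs × Q·(S₀ − S) = 0.1128 × 384.3 = 43.36 kg VSS/d.

P_X ≈ 43.4 kg VSS/d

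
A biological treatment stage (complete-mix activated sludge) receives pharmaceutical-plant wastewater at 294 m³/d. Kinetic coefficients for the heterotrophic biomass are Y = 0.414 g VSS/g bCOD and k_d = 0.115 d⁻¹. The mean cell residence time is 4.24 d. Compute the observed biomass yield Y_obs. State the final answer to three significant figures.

Observed yield with endogenous decay: Y_obs = Y / (1 + k_d·θ_c) = 0.414 / (1 + 0.115 × 4.24) = 0.414 / 1.488 = 0.2783 g VSS/g bCOD.

Y_obs ≈ 0.278 g VSS/g bCOD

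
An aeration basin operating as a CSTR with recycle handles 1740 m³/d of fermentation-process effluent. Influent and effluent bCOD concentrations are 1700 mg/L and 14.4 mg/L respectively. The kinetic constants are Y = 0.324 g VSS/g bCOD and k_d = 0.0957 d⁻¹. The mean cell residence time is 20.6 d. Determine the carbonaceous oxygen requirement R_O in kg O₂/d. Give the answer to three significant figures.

Correct the yield for decay: Y_obs = Y/(1 + k_d θ_c) = 0.324 / (1 + 0.0957 × 20.6) = 0.324 / 2.971 = 0.1090.
Substrate removed = Q·(S₀ − S) = 1740 m³/d × (1700 − 14.4) g/m³ = 2.93×10^6 g/d = 2933 kg/d.
Net sludge production P_X = 0.1090 × 2933 = 319.8 kg VSS/d.
R_O = Q·(S₀ − S) − 1.42·P_X = 2933 − 1.42 × 319.8 = 2479 kg O₂/d.

R_O ≈ 2480 kg O₂/d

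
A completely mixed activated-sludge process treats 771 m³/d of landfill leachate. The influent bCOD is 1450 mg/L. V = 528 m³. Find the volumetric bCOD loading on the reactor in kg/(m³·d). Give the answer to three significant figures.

L_v = Q S₀ / V = 771 × 1450 × 10⁻³ / 528.0 = 2.117 kg/(m³·d).

L_v ≈ 2.12 kg bCOD/(m³·d)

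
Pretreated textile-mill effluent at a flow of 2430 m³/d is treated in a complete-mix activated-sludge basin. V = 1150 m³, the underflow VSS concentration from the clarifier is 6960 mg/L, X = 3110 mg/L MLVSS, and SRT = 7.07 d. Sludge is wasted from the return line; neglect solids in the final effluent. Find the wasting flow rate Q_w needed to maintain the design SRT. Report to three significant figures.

θ_c = V·X/(Q_w·X_r) when wasting from the recycle, so Q_w = V·X/(θ_c·X_r) = 1150 × 3110 / (7.07 × 6960) = 72.68 m³/d.

Q_w ≈ 72.7 m³/d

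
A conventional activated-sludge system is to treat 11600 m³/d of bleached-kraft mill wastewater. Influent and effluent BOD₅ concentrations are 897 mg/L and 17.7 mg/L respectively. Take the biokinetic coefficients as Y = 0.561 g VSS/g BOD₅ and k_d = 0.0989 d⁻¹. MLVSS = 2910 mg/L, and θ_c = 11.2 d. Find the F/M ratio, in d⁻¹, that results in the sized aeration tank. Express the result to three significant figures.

Rearranging the biomass balance for a CMAS with decay, V = Y·Q·ΔS·θ_c / [X·(1+k_d θ_c)] = 0.561 × 11600 × (897 − 17.7) × 11.2 / [2910 × (1 + 0.0989 × 11.2)] = 6.41×10^7 / 6133 = 10449 m³.
Food-to-microorganism ratio F/M = Q S₀ / (V X) = 11600 × 897 / (10449 × 2910) = 0.3422 d⁻¹.

F/M ≈ 0.342 d⁻¹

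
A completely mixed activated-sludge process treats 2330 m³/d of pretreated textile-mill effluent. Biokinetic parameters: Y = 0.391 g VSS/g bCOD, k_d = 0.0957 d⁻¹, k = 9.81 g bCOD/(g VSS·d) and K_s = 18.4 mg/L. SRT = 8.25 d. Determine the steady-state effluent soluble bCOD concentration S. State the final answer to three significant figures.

From the Monod/SRT balance for a CMAS, S = K_s·(1+k_d θ_c)/[θ_c·(Y k − k_d) − 1] = 18.4 × (1 + 0.0957 × 8.25) / [8.25 × (0.391 × 9.81 − 0.0957) − 1] = 32.93 / 29.86 = 1.103 mg/L.

S ≈ 1.10 mg/L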